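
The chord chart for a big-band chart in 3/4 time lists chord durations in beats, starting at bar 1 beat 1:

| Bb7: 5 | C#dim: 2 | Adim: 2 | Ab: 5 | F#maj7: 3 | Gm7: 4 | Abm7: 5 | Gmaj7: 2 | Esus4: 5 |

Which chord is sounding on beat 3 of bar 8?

Abm7

Beat 3 of bar 8 is beat (8−1)×3 + 3 = 24 overall.
Running totals: Bb7 ends at 5, C#dim ends at 7, Adim ends at 9, Ab ends at 14, F#maj7 ends at 17, Gm7 ends at 21, Abm7 ends at 26.
Beat 24 falls within Abm7.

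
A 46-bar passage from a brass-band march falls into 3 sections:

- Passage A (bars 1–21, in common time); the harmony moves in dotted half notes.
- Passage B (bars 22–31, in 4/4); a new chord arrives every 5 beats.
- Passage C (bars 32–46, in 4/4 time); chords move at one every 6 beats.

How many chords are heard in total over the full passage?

A has 84 beats and chords last 3 each, so 28 chords.
B has 40 beats and chords last 5 each, so 8 chords.
C has 60 beats and chords last 6 each, so 10 chords.
Total: 28 + 8 + 10 = 46.

46 chords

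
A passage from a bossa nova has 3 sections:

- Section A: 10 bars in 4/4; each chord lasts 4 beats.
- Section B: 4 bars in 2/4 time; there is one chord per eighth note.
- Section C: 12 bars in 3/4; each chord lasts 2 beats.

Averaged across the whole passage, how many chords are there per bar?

A: 10 bars of 4 beats is 40 beats; at 4 beats each that's 10 chords.
B: 4 bars of 2 beats is 8 beats; at 0.5 beats each that's 16 chords.
C: 12 bars of 3 beats is 36 beats; at 2 beats each that's 18 chords.
Overall: 44 chords over 26 bars → 44/26 = 22/13 chords per bar.

22/13 chords per bar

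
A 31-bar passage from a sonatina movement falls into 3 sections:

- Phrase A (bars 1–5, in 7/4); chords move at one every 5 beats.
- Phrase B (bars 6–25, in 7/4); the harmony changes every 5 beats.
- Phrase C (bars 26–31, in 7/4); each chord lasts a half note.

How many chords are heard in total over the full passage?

A: 5 bars × 7 beats = 35 beats; 5 beats/chord → 7 chords.
B: 20 bars × 7 beats = 140 beats; 5 beats/chord → 28 chords.
C: 6 bars × 7 beats = 42 beats; 2 beats/chord → 21 chords.
Total: 7 + 28 + 21 = 56.

56 chords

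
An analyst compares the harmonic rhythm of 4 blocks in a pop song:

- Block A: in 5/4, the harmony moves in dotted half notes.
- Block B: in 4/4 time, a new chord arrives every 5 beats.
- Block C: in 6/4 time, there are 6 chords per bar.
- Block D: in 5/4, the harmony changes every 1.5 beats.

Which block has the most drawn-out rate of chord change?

Block B

A: 5 beats/bar ÷ 3 beats/chord = 5/3 chords/bar.
B: 4 beats/bar ÷ 5 beats/chord = 0.8 chords/bar.
C: 6 beats/bar ÷ 1 beat/chord = 6 chords/bar.
D: 5 beats/bar ÷ 1.5 beats/chord = 10/3 chords/bar.
Slowest is B at 0.8 chords/bar.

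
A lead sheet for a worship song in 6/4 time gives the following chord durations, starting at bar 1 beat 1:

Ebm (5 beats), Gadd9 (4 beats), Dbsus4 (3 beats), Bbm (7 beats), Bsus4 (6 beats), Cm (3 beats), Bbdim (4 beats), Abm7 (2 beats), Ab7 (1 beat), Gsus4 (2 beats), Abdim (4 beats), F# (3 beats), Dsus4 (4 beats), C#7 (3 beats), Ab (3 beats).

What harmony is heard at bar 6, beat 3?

Beat 3 of bar 6 is beat (6−1)×6 + 3 = 33 overall.
Running totals: Ebm ends at 5, Gadd9 ends at 9, Dbsus4 ends at 12, Bbm ends at 19, Bsus4 ends at 25, Cm ends at 28, Bbdim ends at 32, Abm7 ends at 34.
Beat 33 falls within Abm7.

Abm7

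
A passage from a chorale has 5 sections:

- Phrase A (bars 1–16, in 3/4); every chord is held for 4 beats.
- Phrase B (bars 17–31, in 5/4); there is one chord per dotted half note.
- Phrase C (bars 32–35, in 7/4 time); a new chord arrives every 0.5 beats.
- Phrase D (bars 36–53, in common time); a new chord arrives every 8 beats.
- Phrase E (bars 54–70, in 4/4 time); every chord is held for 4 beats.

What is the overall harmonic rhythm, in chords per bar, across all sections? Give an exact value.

1.7 chords per bar

A: 16 × 3 = 48 beats ÷ 4 = 12 chords.
B: 15 × 5 = 75 beats ÷ 3 = 25 chords.
C: 4 × 7 = 28 beats ÷ 0.5 = 56 chords.
D: 18 × 4 = 72 beats ÷ 8 = 9 chords.
E: 17 × 4 = 68 beats ÷ 4 = 17 chords.
Overall: 119 chords over 70 bars → 119/70 = 1.7 chords per bar.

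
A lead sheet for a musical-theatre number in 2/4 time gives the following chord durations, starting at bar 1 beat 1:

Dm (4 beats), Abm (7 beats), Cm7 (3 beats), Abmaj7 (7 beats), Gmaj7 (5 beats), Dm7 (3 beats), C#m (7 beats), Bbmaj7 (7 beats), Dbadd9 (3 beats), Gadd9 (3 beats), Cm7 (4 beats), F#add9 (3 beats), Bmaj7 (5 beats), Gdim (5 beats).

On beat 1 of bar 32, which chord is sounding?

Gdim

Beat 1 of bar 32 is beat (32−1)×2 + 1 = 63 overall.
Running totals: Dm ends at 4, Abm ends at 11, Cm7 ends at 14, Abmaj7 ends at 21, Gmaj7 ends at 26, Dm7 ends at 29, C#m ends at 36, Bbmaj7 ends at 43, Dbadd9 ends at 46, Gadd9 ends at 49, Cm7 ends at 53, F#add9 ends at 56, Bmaj7 ends at 61, Gdim ends at 66.
Beat 63 falls within Gdim.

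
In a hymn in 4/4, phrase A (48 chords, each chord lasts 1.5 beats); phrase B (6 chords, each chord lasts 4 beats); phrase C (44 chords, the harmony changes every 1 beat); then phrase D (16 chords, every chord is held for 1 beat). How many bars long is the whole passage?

39 bars

A: 48 × 1.5 = 72 beats = 18 bars.
B: 6 × 4 = 24 beats = 6 bars.
C: 44 × 1 = 44 beats = 11 bars.
D: 16 × 1 = 16 beats = 4 bars.
Total: 18 + 6 + 11 + 4 = 39 bars.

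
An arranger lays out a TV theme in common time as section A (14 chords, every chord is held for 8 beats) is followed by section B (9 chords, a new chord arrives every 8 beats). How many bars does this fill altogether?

A: 14 × 8 = 112 beats = 28 bars.
B: 9 × 8 = 72 beats = 18 bars.
Total: 28 + 18 = 46 bars.

46 bars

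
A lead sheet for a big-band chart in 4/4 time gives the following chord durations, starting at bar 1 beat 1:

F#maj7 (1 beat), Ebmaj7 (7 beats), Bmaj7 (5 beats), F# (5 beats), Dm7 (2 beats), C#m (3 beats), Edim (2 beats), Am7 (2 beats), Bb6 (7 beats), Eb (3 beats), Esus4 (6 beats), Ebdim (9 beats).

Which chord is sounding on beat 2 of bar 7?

Beat 2 of bar 7 is beat (7−1)×4 + 2 = 26 overall.
Running totals: F#maj7 ends at 1, Ebmaj7 ends at 8, Bmaj7 ends at 13, F# ends at 18, Dm7 ends at 20, C#m ends at 23, Edim ends at 25, Am7 ends at 27.
Beat 26 falls within Am7.

Am7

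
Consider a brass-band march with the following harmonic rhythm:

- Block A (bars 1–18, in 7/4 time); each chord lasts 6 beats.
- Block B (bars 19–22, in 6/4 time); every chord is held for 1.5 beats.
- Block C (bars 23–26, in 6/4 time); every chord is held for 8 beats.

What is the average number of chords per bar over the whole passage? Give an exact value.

A: 18 bars of 7 beats is 126 beats; at 6 beats each that's 21 chords.
B: 4 bars of 6 beats is 24 beats; at 1.5 beats each that's 16 chords.
C: 4 bars of 6 beats is 24 beats; at 8 beats each that's 3 chords.
Overall: 40 chords over 26 bars → 40/26 = 20/13 chords per bar.

20/13 chords per bar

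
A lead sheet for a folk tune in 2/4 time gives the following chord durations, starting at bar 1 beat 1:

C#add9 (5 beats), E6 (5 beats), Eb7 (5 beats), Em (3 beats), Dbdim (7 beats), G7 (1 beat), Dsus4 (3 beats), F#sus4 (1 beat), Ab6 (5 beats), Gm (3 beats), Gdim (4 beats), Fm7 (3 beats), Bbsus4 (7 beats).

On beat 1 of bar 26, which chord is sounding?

Beat 1 of bar 26 is beat (26−1)×2 + 1 = 51 overall.
Running totals: C#add9 ends at 5, E6 ends at 10, Eb7 ends at 15, Em ends at 18, Dbdim ends at 25, G7 ends at 26, Dsus4 ends at 29, F#sus4 ends at 30, Ab6 ends at 35, Gm ends at 38, Gdim ends at 42, Fm7 ends at 45, Bbsus4 ends at 52.
Beat 51 falls within Bbsus4.

Bbsus4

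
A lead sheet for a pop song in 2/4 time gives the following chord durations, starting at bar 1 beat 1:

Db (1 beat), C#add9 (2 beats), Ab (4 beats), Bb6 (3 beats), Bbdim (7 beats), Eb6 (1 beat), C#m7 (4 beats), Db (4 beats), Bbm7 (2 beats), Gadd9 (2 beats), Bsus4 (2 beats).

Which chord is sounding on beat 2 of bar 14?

Beat 2 of bar 14 is beat (14−1)×2 + 2 = 28 overall.
Running totals: Db ends at 1, C#add9 ends at 3, Ab ends at 7, Bb6 ends at 10, Bbdim ends at 17, Eb6 ends at 18, C#m7 ends at 22, Db ends at 26, Bbm7 ends at 28.
Beat 28 falls within Bbm7.

Bbm7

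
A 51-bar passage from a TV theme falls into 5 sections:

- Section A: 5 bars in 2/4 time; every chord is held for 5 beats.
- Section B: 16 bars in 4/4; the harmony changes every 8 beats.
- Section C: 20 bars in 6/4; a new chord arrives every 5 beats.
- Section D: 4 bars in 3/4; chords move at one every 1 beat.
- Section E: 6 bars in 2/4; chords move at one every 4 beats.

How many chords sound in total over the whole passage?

A: 5·2 = 10 beats, 10/5 = 2 chords.
B: 16·4 = 64 beats, 64/8 = 8 chords.
C: 20·6 = 120 beats, 120/5 = 24 chords.
D: 4·3 = 12 beats, 12/1 = 12 chords.
E: 6·2 = 12 beats, 12/4 = 3 chords.
Total: 2 + 8 + 24 + 12 + 3 = 49.

49 chords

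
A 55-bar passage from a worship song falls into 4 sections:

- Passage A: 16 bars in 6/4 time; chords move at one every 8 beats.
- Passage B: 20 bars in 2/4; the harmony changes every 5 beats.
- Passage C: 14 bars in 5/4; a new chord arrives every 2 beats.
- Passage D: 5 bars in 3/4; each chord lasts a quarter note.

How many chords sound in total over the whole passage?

70 chords

A has 96 beats and chords last 8 each, so 12 chords.
B has 40 beats and chords last 5 each, so 8 chords.
C has 70 beats and chords last 2 each, so 35 chords.
D has 15 beats and chords last 1 each, so 15 chords.
Total: 12 + 8 + 35 + 15 = 70.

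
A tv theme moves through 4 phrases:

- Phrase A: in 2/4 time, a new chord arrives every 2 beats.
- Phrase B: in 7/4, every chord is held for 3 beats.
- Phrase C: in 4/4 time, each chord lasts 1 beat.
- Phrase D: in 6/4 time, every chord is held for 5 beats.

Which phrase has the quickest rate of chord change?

A: each chord is 2 beats in 2/4, so 1 per bar.
B: each chord is 3 beats in 7/4, so 7/3 per bar.
C: each chord is 1 beat in 4/4, so 4 per bar.
D: each chord is 5 beats in 6/4, so 1.2 per bar.
Fastest is C at 4 chords/bar.

Phrase C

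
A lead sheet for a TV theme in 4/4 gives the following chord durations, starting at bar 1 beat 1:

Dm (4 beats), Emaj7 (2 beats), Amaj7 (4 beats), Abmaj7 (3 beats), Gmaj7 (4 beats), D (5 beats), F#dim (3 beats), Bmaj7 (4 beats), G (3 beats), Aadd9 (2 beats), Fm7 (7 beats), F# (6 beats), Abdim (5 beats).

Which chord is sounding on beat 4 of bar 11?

F#

Beat 4 of bar 11 is beat (11−1)×4 + 4 = 44 overall.
Running totals: Dm ends at 4, Emaj7 ends at 6, Amaj7 ends at 10, Abmaj7 ends at 13, Gmaj7 ends at 17, D ends at 22, F#dim ends at 25, Bmaj7 ends at 29, G ends at 32, Aadd9 ends at 34, Fm7 ends at 41, F# ends at 47.
Beat 44 falls within F#.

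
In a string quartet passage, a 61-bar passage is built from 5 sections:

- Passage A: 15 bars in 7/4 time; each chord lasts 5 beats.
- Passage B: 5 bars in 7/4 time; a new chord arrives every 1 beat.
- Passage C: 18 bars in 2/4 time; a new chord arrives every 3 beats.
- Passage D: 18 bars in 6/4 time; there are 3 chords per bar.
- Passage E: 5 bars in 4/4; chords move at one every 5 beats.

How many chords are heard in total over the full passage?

126 chords

A: 15 bars × 7 beats = 105 beats; 5 beats/chord → 21 chords.
B: 5 bars × 7 beats = 35 beats; 1 beat/chord → 35 chords.
C: 18 bars × 2 beats = 36 beats; 3 beats/chord → 12 chords.
D: 18 bars × 6 beats = 108 beats; 2 beats/chord → 54 chords.
E: 5 bars × 4 beats = 20 beats; 5 beats/chord → 4 chords.
Total: 21 + 35 + 12 + 54 + 4 = 126.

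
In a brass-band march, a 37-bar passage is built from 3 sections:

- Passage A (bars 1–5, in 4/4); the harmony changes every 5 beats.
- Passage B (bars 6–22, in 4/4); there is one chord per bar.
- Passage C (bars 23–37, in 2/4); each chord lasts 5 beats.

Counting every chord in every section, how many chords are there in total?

27 chords

A: 5 bars × 4 beats = 20 beats; 5 beats/chord → 4 chords.
B: 17 bars × 4 beats = 68 beats; 4 beats/chord → 17 chords.
C: 15 bars × 2 beats = 30 beats; 5 beats/chord → 6 chords.
Total: 4 + 17 + 6 = 27.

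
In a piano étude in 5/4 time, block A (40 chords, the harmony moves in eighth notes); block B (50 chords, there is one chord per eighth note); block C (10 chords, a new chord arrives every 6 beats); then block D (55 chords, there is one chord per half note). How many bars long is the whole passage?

A: 40 × 0.5 = 20 beats = 4 bars.
B: 50 × 0.5 = 25 beats = 5 bars.
C: 10 × 6 = 60 beats = 12 bars.
D: 55 × 2 = 110 beats = 22 bars.
Total: 4 + 5 + 12 + 22 = 43 bars.

43 bars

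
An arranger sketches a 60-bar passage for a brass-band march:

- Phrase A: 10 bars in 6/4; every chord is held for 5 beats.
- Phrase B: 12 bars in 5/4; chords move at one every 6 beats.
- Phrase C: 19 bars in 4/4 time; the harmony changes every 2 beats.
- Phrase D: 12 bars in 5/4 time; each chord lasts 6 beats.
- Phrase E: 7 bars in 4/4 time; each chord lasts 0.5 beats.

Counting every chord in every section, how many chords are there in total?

A: 10 bars × 6 beats = 60 beats; 5 beats/chord → 12 chords.
B: 12 bars × 5 beats = 60 beats; 6 beats/chord → 10 chords.
C: 19 bars × 4 beats = 76 beats; 2 beats/chord → 38 chords.
D: 12 bars × 5 beats = 60 beats; 6 beats/chord → 10 chords.
E: 7 bars × 4 beats = 28 beats; 0.5 beats/chord → 56 chords.
Total: 12 + 10 + 38 + 10 + 56 = 126.

126 chords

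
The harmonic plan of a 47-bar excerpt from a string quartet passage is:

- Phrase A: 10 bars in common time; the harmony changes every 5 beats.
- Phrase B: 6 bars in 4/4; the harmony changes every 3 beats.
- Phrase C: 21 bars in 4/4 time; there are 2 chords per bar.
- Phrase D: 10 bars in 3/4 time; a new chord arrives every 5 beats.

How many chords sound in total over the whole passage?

64 chords

A: 10·4 = 40 beats, 40/5 = 8 chords.
B: 6·4 = 24 beats, 24/3 = 8 chords.
C: 21·4 = 84 beats, 84/2 = 42 chords.
D: 10·3 = 30 beats, 30/5 = 6 chords.
Total: 8 + 8 + 42 + 6 = 64.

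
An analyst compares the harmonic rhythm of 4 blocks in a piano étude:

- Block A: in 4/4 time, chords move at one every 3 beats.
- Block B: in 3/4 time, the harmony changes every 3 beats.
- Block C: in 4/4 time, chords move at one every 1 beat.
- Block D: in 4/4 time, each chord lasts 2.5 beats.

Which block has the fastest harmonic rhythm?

Block C

A: each chord is 3 beats in 4/4, so 4/3 per bar.
B: each chord is 3 beats in 3/4, so 1 per bar.
C: each chord is 1 beat in 4/4, so 4 per bar.
D: each chord is 2.5 beats in 4/4, so 1.6 per bar.
Fastest is C at 4 chords/bar.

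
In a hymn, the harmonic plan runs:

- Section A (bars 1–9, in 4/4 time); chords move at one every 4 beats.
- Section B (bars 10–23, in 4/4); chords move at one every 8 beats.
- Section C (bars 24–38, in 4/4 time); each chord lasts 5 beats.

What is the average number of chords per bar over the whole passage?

A: 9 × 4 = 36 beats ÷ 4 = 9 chords.
B: 14 × 4 = 56 beats ÷ 8 = 7 chords.
C: 15 × 4 = 60 beats ÷ 5 = 12 chords.
Overall: 28 chords over 38 bars → 28/38 = 14/19 chords per bar.

14/19 chords per bar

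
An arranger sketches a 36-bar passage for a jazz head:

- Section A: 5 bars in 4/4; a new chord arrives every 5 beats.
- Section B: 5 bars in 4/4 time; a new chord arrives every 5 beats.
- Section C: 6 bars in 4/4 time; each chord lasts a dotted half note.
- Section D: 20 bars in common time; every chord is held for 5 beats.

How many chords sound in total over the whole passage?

32 chords

A: 5 bars × 4 beats = 20 beats; 5 beats/chord → 4 chords.
B: 5 bars × 4 beats = 20 beats; 5 beats/chord → 4 chords.
C: 6 bars × 4 beats = 24 beats; 3 beats/chord → 8 chords.
D: 20 bars × 4 beats = 80 beats; 5 beats/chord → 16 chords.
Total: 4 + 4 + 8 + 16 = 32.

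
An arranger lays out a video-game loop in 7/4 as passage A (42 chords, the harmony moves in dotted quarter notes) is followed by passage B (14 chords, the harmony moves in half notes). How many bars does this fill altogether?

A: 42 × 1.5 = 63 beats = 9 bars.
B: 14 × 2 = 28 beats = 4 bars.
Total: 9 + 4 = 13 bars.

13 bars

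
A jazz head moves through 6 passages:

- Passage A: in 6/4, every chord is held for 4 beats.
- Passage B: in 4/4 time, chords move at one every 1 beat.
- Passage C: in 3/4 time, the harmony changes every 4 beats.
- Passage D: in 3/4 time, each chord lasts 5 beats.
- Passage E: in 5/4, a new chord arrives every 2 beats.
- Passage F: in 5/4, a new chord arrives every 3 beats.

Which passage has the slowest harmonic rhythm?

Passage D

A: each chord is 4 beats in 6/4, so 1.5 per bar.
B: each chord is 1 beat in 4/4, so 4 per bar.
C: each chord is 4 beats in 3/4, so 0.75 per bar.
D: each chord is 5 beats in 3/4, so 0.6 per bar.
E: each chord is 2 beats in 5/4, so 2.5 per bar.
F: each chord is 3 beats in 5/4, so 5/3 per bar.
Slowest is D at 0.6 chords/bar.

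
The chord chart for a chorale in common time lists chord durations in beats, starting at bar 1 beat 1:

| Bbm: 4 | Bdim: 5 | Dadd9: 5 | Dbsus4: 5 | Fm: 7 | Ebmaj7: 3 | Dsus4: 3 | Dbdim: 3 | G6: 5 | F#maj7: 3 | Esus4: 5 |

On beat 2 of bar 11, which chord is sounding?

F#maj7

Beat 2 of bar 11 is beat (11−1)×4 + 2 = 42 overall.
Running totals: Bbm ends at 4, Bdim ends at 9, Dadd9 ends at 14, Dbsus4 ends at 19, Fm ends at 26, Ebmaj7 ends at 29, Dsus4 ends at 32, Dbdim ends at 35, G6 ends at 40, F#maj7 ends at 43.
Beat 42 falls within F#maj7.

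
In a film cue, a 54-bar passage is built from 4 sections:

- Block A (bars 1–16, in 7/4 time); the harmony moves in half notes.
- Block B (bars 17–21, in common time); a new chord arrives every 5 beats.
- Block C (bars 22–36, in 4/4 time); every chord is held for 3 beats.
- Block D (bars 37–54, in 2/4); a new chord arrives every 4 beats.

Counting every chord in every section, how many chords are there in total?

89 chords

A: 16 bars × 7 beats = 112 beats; 2 beats/chord → 56 chords.
B: 5 bars × 4 beats = 20 beats; 5 beats/chord → 4 chords.
C: 15 bars × 4 beats = 60 beats; 3 beats/chord → 20 chords.
D: 18 bars × 2 beats = 36 beats; 4 beats/chord → 9 chords.
Total: 56 + 4 + 20 + 9 = 89.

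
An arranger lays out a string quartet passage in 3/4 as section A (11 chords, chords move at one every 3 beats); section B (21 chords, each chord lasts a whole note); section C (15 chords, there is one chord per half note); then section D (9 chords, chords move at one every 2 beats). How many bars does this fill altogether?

A: 11 × 3 = 33 beats = 11 bars.
B: 21 × 4 = 84 beats = 28 bars.
C: 15 × 2 = 30 beats = 10 bars.
D: 9 × 2 = 18 beats = 6 bars.
Total: 11 + 28 + 10 + 6 = 55 bars.

55 bars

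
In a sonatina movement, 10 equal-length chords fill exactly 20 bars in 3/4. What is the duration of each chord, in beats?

6 beats

20 bars × 3 beats/bar = 60 beats total.
60 beats ÷ 10 chords = 6 beats per chord.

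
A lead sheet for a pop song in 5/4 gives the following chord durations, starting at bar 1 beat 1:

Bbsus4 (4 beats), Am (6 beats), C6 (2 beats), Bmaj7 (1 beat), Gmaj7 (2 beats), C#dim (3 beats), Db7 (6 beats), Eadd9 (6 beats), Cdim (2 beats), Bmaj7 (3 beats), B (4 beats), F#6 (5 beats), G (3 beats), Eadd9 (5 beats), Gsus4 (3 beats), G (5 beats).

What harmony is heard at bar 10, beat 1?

Beat 1 of bar 10 is beat (10−1)×5 + 1 = 46 overall.
Running totals: Bbsus4 ends at 4, Am ends at 10, C6 ends at 12, Bmaj7 ends at 13, Gmaj7 ends at 15, C#dim ends at 18, Db7 ends at 24, Eadd9 ends at 30, Cdim ends at 32, Bmaj7 ends at 35, B ends at 39, F#6 ends at 44, G ends at 47.
Beat 46 falls within G.

G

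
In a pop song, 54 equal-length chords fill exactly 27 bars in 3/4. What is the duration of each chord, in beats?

1.5 beats

27 bars × 3 beats/bar = 81 beats total.
81 beats ÷ 54 chords = 1.5 beats per chord.
(That is a dotted quarter note.)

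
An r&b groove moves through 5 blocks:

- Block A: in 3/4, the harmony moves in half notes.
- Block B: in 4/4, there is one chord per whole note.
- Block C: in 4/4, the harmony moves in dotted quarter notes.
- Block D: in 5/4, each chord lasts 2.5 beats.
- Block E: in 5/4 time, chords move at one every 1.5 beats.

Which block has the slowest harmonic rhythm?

Block B

A: 3/2 = 1.5 chords/bar.
B: 4/4 = 1 chord/bar.
C: 4/1.5 = 8/3 chords/bar.
D: 5/2.5 = 2 chords/bar.
E: 5/1.5 = 10/3 chords/bar.
Slowest is B at 1 chords/bar.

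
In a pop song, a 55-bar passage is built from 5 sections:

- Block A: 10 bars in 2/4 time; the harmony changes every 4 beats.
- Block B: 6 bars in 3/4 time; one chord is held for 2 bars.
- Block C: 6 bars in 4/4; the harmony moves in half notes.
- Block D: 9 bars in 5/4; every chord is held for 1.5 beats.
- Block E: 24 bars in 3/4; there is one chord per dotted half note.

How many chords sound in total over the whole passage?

A has 20 beats and chords last 4 each, so 5 chords.
B has 18 beats and chords last 6 each, so 3 chords.
C has 24 beats and chords last 2 each, so 12 chords.
D has 45 beats and chords last 1.5 each, so 30 chords.
E has 72 beats and chords last 3 each, so 24 chords.
Total: 5 + 3 + 12 + 30 + 24 = 74.

74 chords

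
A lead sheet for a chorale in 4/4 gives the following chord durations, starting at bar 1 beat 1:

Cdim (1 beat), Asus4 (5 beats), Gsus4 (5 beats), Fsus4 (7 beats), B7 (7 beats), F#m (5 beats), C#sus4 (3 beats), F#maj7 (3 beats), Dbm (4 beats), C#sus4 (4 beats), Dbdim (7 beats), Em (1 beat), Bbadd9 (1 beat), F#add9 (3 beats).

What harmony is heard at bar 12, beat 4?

Beat 4 of bar 12 is beat (12−1)×4 + 4 = 48 overall.
Running totals: Cdim ends at 1, Asus4 ends at 6, Gsus4 ends at 11, Fsus4 ends at 18, B7 ends at 25, F#m ends at 30, C#sus4 ends at 33, F#maj7 ends at 36, Dbm ends at 40, C#sus4 ends at 44, Dbdim ends at 51.
Beat 48 falls within Dbdim.

Dbdim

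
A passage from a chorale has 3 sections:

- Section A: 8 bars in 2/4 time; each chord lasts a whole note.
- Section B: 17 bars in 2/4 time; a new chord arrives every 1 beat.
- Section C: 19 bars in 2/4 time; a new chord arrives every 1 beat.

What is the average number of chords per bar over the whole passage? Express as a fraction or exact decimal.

A: 8 bars of 2 beats is 16 beats; at 4 beats each that's 4 chords.
B: 17 bars of 2 beats is 34 beats; at 1 beat each that's 34 chords.
C: 19 bars of 2 beats is 38 beats; at 1 beat each that's 38 chords.
Overall: 76 chords over 44 bars → 76/44 = 19/11 chords per bar.

19/11 chords per bar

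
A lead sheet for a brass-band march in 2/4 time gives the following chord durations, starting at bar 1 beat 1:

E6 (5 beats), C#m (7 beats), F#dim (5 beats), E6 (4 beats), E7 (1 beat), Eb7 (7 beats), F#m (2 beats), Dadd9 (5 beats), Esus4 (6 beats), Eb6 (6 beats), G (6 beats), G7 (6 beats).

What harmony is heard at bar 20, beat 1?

Esus4

Beat 1 of bar 20 is beat (20−1)×2 + 1 = 39 overall.
Running totals: E6 ends at 5, C#m ends at 12, F#dim ends at 17, E6 ends at 21, E7 ends at 22, Eb7 ends at 29, F#m ends at 31, Dadd9 ends at 36, Esus4 ends at 42.
Beat 39 falls within Esus4.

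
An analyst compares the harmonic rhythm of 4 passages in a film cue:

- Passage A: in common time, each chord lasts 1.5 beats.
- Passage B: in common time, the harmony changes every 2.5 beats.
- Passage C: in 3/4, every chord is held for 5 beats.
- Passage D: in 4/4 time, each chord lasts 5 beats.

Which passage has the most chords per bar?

Passage A

A: 4 beats/bar ÷ 1.5 beats/chord = 8/3 chords/bar.
B: 4 beats/bar ÷ 2.5 beats/chord = 1.6 chords/bar.
C: 3 beats/bar ÷ 5 beats/chord = 0.6 chords/bar.
D: 4 beats/bar ÷ 5 beats/chord = 0.8 chords/bar.
Fastest is A at 8/3 chords/bar.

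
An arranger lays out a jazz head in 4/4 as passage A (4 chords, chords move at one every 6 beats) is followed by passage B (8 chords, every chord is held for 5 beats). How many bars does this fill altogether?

16 bars

A: 4 × 6 = 24 beats = 6 bars.
B: 8 × 5 = 40 beats = 10 bars.
Total: 6 + 10 = 16 bars.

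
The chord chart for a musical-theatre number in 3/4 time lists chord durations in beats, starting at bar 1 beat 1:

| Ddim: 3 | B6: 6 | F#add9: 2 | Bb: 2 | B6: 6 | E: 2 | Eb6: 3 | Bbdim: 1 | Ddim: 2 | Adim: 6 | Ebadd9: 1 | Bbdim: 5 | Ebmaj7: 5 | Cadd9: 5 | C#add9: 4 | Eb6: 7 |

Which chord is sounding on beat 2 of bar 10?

Beat 2 of bar 10 is beat (10−1)×3 + 2 = 29 overall.
Running totals: Ddim ends at 3, B6 ends at 9, F#add9 ends at 11, Bb ends at 13, B6 ends at 19, E ends at 21, Eb6 ends at 24, Bbdim ends at 25, Ddim ends at 27, Adim ends at 33.
Beat 29 falls within Adim.

Adim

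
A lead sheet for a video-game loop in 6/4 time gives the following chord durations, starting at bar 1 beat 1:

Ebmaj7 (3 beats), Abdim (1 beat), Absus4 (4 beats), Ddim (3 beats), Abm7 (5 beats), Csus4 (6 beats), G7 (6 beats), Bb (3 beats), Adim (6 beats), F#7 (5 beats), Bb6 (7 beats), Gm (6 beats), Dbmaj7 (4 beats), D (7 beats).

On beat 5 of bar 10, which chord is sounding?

Beat 5 of bar 10 is beat (10−1)×6 + 5 = 59 overall.
Running totals: Ebmaj7 ends at 3, Abdim ends at 4, Absus4 ends at 8, Ddim ends at 11, Abm7 ends at 16, Csus4 ends at 22, G7 ends at 28, Bb ends at 31, Adim ends at 37, F#7 ends at 42, Bb6 ends at 49, Gm ends at 55, Dbmaj7 ends at 59.
Beat 59 falls within Dbmaj7.

Dbmaj7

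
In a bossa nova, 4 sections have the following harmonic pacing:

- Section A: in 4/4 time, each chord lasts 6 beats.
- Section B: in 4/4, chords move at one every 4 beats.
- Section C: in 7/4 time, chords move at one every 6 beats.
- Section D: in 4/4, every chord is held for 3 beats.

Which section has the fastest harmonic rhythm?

Section D

A: each chord is 6 beats in 4/4, so 2/3 per bar.
B: each chord is 4 beats in 4/4, so 1 per bar.
C: each chord is 6 beats in 7/4, so 7/6 per bar.
D: each chord is 3 beats in 4/4, so 4/3 per bar.
Fastest is D at 4/3 chords/bar.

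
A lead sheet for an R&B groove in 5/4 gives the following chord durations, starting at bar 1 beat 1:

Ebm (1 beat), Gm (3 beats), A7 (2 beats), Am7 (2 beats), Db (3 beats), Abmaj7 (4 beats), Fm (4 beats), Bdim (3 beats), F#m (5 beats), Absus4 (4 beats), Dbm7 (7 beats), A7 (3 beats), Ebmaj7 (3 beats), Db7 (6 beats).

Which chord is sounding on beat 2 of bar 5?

Bdim

Beat 2 of bar 5 is beat (5−1)×5 + 2 = 22 overall.
Running totals: Ebm ends at 1, Gm ends at 4, A7 ends at 6, Am7 ends at 8, Db ends at 11, Abmaj7 ends at 15, Fm ends at 19, Bdim ends at 22.
Beat 22 falls within Bdim.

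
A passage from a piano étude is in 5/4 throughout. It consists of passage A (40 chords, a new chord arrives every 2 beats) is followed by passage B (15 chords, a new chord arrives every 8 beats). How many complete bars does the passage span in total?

40 bars

A: 40 × 2 = 80 beats = 16 bars.
B: 15 × 8 = 120 beats = 24 bars.
Total: 16 + 24 = 40 bars.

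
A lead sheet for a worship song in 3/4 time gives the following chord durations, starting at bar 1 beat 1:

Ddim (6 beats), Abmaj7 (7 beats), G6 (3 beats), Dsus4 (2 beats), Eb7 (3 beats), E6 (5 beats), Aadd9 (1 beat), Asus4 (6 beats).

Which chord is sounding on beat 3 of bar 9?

Beat 3 of bar 9 is beat (9−1)×3 + 3 = 27 overall.
Running totals: Ddim ends at 6, Abmaj7 ends at 13, G6 ends at 16, Dsus4 ends at 18, Eb7 ends at 21, E6 ends at 26, Aadd9 ends at 27.
Beat 27 falls within Aadd9.

Aadd9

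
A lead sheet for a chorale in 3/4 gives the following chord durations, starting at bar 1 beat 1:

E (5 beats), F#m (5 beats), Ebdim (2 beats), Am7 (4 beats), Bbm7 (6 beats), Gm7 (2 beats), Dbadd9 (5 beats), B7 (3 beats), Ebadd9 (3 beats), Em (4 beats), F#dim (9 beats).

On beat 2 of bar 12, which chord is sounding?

Beat 2 of bar 12 is beat (12−1)×3 + 2 = 35 overall.
Running totals: E ends at 5, F#m ends at 10, Ebdim ends at 12, Am7 ends at 16, Bbm7 ends at 22, Gm7 ends at 24, Dbadd9 ends at 29, B7 ends at 32, Ebadd9 ends at 35.
Beat 35 falls within Ebadd9.

Ebadd9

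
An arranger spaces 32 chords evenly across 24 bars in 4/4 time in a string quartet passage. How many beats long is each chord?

24 bars × 4 beats/bar = 96 beats total.
96 beats ÷ 32 chords = 3 beats per chord.
(That is a dotted half note.)

3 beats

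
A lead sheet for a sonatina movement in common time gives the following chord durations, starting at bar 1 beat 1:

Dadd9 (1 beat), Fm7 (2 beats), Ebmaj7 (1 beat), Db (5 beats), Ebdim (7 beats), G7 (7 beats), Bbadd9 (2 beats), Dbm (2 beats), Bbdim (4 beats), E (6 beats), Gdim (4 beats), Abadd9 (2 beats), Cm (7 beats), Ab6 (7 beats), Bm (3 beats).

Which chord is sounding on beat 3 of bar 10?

Gdim

Beat 3 of bar 10 is beat (10−1)×4 + 3 = 39 overall.
Running totals: Dadd9 ends at 1, Fm7 ends at 3, Ebmaj7 ends at 4, Db ends at 9, Ebdim ends at 16, G7 ends at 23, Bbadd9 ends at 25, Dbm ends at 27, Bbdim ends at 31, E ends at 37, Gdim ends at 41.
Beat 39 falls within Gdim.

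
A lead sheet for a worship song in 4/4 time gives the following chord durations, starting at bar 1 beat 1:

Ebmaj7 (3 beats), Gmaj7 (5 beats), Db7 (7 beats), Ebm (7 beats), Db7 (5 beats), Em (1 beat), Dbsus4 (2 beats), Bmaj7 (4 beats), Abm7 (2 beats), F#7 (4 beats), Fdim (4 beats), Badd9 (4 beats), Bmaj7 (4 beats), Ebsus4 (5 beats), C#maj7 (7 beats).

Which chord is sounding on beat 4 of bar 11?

Fdim

Beat 4 of bar 11 is beat (11−1)×4 + 4 = 44 overall.
Running totals: Ebmaj7 ends at 3, Gmaj7 ends at 8, Db7 ends at 15, Ebm ends at 22, Db7 ends at 27, Em ends at 28, Dbsus4 ends at 30, Bmaj7 ends at 34, Abm7 ends at 36, F#7 ends at 40, Fdim ends at 44.
Beat 44 falls within Fdim.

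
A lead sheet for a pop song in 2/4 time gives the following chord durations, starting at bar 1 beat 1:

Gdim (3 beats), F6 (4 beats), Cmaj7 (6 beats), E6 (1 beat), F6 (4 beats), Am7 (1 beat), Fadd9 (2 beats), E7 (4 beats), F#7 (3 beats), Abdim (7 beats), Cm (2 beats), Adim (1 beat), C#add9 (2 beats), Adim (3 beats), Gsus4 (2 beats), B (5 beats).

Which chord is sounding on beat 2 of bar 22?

Gsus4

Beat 2 of bar 22 is beat (22−1)×2 + 2 = 44 overall.
Running totals: Gdim ends at 3, F6 ends at 7, Cmaj7 ends at 13, E6 ends at 14, F6 ends at 18, Am7 ends at 19, Fadd9 ends at 21, E7 ends at 25, F#7 ends at 28, Abdim ends at 35, Cm ends at 37, Adim ends at 38, C#add9 ends at 40, Adim ends at 43, Gsus4 ends at 45.
Beat 44 falls within Gsus4.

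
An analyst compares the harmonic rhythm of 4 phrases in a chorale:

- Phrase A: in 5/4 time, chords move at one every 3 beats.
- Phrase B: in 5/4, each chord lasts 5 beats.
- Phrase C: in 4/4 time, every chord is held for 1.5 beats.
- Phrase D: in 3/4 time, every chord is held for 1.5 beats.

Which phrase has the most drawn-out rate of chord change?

Phrase B

A: each chord is 3 beats in 5/4, so 5/3 per bar.
B: each chord is 5 beats in 5/4, so 1 per bar.
C: each chord is 1.5 beats in 4/4, so 8/3 per bar.
D: each chord is 1.5 beats in 3/4, so 2 per bar.
Slowest is B at 1 chords/bar.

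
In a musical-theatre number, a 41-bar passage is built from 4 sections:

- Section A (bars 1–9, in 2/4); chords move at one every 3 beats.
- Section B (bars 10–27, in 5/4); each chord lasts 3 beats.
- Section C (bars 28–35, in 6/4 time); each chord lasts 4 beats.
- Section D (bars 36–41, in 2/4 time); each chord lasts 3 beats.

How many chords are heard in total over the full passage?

A: 9 bars × 2 beats = 18 beats; 3 beats/chord → 6 chords.
B: 18 bars × 5 beats = 90 beats; 3 beats/chord → 30 chords.
C: 8 bars × 6 beats = 48 beats; 4 beats/chord → 12 chords.
D: 6 bars × 2 beats = 12 beats; 3 beats/chord → 4 chords.
Total: 6 + 30 + 12 + 4 = 52.

52 chords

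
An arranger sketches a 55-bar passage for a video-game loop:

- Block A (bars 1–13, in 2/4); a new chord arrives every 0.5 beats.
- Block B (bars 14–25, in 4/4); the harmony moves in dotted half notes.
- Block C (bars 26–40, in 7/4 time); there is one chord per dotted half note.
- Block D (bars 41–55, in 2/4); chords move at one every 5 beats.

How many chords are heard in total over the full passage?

109 chords

A: 13 bars × 2 beats = 26 beats; 0.5 beats/chord → 52 chords.
B: 12 bars × 4 beats = 48 beats; 3 beats/chord → 16 chords.
C: 15 bars × 7 beats = 105 beats; 3 beats/chord → 35 chords.
D: 15 bars × 2 beats = 30 beats; 5 beats/chord → 6 chords.
Total: 52 + 16 + 35 + 6 = 109.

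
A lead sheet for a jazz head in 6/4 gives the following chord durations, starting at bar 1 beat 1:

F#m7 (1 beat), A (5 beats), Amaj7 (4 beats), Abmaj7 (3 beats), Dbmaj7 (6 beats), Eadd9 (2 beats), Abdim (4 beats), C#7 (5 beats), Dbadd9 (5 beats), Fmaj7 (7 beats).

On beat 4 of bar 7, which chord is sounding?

Fmaj7

Beat 4 of bar 7 is beat (7−1)×6 + 4 = 40 overall.
Running totals: F#m7 ends at 1, A ends at 6, Amaj7 ends at 10, Abmaj7 ends at 13, Dbmaj7 ends at 19, Eadd9 ends at 21, Abdim ends at 25, C#7 ends at 30, Dbadd9 ends at 35, Fmaj7 ends at 42.
Beat 40 falls within Fmaj7.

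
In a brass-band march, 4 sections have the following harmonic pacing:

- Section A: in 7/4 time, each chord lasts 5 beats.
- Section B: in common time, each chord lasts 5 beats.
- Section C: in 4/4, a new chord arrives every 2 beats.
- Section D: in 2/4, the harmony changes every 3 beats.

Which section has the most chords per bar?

Section C

A: 7/5 = 1.4 chords/bar.
B: 4/5 = 0.8 chords/bar.
C: 4/2 = 2 chords/bar.
D: 2/3 = 2/3 chords/bar.
Fastest is C at 2 chords/bar.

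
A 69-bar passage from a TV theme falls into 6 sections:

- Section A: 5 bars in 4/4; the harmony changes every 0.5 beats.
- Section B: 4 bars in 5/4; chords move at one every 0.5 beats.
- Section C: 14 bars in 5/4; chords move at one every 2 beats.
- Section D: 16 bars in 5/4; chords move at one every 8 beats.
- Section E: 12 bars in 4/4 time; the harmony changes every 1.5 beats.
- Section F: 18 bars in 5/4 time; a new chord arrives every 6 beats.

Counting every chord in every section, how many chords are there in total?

172 chords

A has 20 beats and chords last 0.5 each, so 40 chords.
B has 20 beats and chords last 0.5 each, so 40 chords.
C has 70 beats and chords last 2 each, so 35 chords.
D has 80 beats and chords last 8 each, so 10 chords.
E has 48 beats and chords last 1.5 each, so 32 chords.
F has 90 beats and chords last 6 each, so 15 chords.
Total: 40 + 40 + 35 + 10 + 32 + 15 = 172.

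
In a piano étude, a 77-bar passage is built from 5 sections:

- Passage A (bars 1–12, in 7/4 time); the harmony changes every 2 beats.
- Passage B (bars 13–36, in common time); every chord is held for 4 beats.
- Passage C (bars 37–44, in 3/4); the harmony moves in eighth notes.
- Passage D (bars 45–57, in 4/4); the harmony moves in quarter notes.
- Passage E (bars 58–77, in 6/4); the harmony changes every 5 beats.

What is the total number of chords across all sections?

A: 12 bars × 7 beats = 84 beats; 2 beats/chord → 42 chords.
B: 24 bars × 4 beats = 96 beats; 4 beats/chord → 24 chords.
C: 8 bars × 3 beats = 24 beats; 0.5 beats/chord → 48 chords.
D: 13 bars × 4 beats = 52 beats; 1 beat/chord → 52 chords.
E: 20 bars × 6 beats = 120 beats; 5 beats/chord → 24 chords.
Total: 42 + 24 + 48 + 52 + 24 = 190.

190 chords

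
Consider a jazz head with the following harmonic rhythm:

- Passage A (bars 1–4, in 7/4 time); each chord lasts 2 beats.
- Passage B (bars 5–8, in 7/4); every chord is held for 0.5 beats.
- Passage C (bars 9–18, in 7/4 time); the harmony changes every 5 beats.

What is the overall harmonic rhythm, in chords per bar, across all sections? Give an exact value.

14/3 chords per bar

A: 4 bars of 7 beats is 28 beats; at 2 beats each that's 14 chords.
B: 4 bars of 7 beats is 28 beats; at 0.5 beats each that's 56 chords.
C: 10 bars of 7 beats is 70 beats; at 5 beats each that's 14 chords.
Overall: 84 chords over 18 bars → 84/18 = 14/3 chords per bar.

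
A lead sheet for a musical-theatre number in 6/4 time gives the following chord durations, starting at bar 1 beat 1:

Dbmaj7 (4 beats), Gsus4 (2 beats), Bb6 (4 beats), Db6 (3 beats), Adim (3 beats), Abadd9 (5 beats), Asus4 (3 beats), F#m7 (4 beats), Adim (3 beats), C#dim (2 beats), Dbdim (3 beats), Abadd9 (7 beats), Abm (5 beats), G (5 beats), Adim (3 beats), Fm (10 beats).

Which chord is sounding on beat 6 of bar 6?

Dbdim

Beat 6 of bar 6 is beat (6−1)×6 + 6 = 36 overall.
Running totals: Dbmaj7 ends at 4, Gsus4 ends at 6, Bb6 ends at 10, Db6 ends at 13, Adim ends at 16, Abadd9 ends at 21, Asus4 ends at 24, F#m7 ends at 28, Adim ends at 31, C#dim ends at 33, Dbdim ends at 36.
Beat 36 falls within Dbdim.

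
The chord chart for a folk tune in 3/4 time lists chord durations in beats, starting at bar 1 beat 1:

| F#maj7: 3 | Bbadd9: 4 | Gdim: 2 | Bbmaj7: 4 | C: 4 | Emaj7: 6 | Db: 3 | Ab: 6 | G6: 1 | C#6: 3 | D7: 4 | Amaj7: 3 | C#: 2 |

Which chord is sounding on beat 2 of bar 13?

Beat 2 of bar 13 is beat (13−1)×3 + 2 = 38 overall.
Running totals: F#maj7 ends at 3, Bbadd9 ends at 7, Gdim ends at 9, Bbmaj7 ends at 13, C ends at 17, Emaj7 ends at 23, Db ends at 26, Ab ends at 32, G6 ends at 33, C#6 ends at 36, D7 ends at 40.
Beat 38 falls within D7.

D7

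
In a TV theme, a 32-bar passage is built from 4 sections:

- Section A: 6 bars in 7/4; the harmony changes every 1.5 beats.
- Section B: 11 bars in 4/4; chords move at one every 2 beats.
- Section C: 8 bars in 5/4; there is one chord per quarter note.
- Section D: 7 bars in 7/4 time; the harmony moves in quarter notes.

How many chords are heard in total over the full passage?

139 chords

A: 6·7 = 42 beats, 42/1.5 = 28 chords.
B: 11·4 = 44 beats, 44/2 = 22 chords.
C: 8·5 = 40 beats, 40/1 = 40 chords.
D: 7·7 = 49 beats, 49/1 = 49 chords.
Total: 28 + 22 + 40 + 49 = 139.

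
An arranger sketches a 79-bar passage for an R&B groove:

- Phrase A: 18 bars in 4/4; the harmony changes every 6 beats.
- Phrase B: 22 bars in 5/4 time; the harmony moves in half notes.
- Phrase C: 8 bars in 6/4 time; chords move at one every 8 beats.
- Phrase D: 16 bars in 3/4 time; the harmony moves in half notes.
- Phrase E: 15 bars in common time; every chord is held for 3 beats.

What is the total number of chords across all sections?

A has 72 beats and chords last 6 each, so 12 chords.
B has 110 beats and chords last 2 each, so 55 chords.
C has 48 beats and chords last 8 each, so 6 chords.
D has 48 beats and chords last 2 each, so 24 chords.
E has 60 beats and chords last 3 each, so 20 chords.
Total: 12 + 55 + 6 + 24 + 20 = 117.

117 chords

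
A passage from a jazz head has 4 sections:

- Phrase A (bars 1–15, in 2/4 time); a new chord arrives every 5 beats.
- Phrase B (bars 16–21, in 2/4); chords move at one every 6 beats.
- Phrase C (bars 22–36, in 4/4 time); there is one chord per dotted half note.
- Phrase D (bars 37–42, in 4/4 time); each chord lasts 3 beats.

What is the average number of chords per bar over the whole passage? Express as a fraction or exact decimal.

A: 15 bars of 2 beats is 30 beats; at 5 beats each that's 6 chords.
B: 6 bars of 2 beats is 12 beats; at 6 beats each that's 2 chords.
C: 15 bars of 4 beats is 60 beats; at 3 beats each that's 20 chords.
D: 6 bars of 4 beats is 24 beats; at 3 beats each that's 8 chords.
Overall: 36 chords over 42 bars → 36/42 = 6/7 chords per bar.

6/7 chords per bar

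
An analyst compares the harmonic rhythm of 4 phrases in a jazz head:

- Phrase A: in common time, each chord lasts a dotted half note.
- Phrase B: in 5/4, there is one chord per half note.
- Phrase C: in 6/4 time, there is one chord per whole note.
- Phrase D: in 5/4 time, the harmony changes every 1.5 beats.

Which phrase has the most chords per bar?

Phrase D

A: 4 beats/bar ÷ 3 beats/chord = 4/3 chords/bar.
B: 5 beats/bar ÷ 2 beats/chord = 2.5 chords/bar.
C: 6 beats/bar ÷ 4 beats/chord = 1.5 chords/bar.
D: 5 beats/bar ÷ 1.5 beats/chord = 10/3 chords/bar.
Fastest is D at 10/3 chords/bar.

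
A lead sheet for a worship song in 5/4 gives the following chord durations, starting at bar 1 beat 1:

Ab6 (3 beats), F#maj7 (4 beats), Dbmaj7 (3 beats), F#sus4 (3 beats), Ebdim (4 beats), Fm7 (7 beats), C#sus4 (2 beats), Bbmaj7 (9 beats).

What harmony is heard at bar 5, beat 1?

Beat 1 of bar 5 is beat (5−1)×5 + 1 = 21 overall.
Running totals: Ab6 ends at 3, F#maj7 ends at 7, Dbmaj7 ends at 10, F#sus4 ends at 13, Ebdim ends at 17, Fm7 ends at 24.
Beat 21 falls within Fm7.

Fm7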